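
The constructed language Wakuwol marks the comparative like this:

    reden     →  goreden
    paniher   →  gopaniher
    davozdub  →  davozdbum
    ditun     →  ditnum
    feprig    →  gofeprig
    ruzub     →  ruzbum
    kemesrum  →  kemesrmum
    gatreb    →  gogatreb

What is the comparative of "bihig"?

gobihig

"bihig" has last vowel 'i'. The one such stem in the data (feprig → gofeprig) adds the prefix go-, so the same rule applies.
The other pattern: stems whose last vowel is 'u' delete the last vowel and add -um.
So bihig → gobihig.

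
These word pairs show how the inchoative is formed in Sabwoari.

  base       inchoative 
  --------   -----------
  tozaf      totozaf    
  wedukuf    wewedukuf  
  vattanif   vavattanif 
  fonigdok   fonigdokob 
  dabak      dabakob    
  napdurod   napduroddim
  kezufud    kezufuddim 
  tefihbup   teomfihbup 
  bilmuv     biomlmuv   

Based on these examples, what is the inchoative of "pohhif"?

popohhif

tozaf and dabak both have last vowel 'a' yet inflect differently (totozaf, dabakob), so the last vowel is not what conditions the rule; the final letter is.
"pohhif" ends in -f. The stems ending in -f (tozaf → totozaf, wedukuf → wewedukuf, vattanif → vavattanif) repeat the first consonant+vowel as a prefix.
The other patterns: stems ending in -k add -ob; stems ending in -d double the final consonant and add -im; stems ending in -p or -v insert -om- after the first vowel.
So pohhif → popohhif.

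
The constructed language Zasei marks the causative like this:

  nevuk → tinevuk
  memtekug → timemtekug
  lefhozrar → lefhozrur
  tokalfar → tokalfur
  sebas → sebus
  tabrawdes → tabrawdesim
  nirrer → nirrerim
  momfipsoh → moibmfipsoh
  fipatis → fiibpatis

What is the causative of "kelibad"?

kelibud

sebas and tabrawdes both end in -s yet inflect differently (sebus, tabrawdesim), so the final letter is not what conditions the rule; the last vowel is.
"kelibad" has last vowel 'a'. The stems whose last vowel is 'a' (lefhozrar → lefhozrur, tokalfar → tokalfur, sebas → sebus) change the last vowel to 'u'.
So kelibad → kelibud.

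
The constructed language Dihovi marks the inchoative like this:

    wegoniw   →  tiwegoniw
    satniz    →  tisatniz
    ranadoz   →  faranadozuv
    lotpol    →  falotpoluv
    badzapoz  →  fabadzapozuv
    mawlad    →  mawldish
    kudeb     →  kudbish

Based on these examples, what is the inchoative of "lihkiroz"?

satniz and ranadoz both end in -z yet inflect differently (tisatniz, faranadozuv), so the final letter is not what conditions the rule; the last vowel is.
"lihkiroz" has last vowel 'o'. The stems whose last vowel is 'o' (ranadoz → faranadozuv, lotpol → falotpoluv, badzapoz → fabadzapozuv) add fa- … -uv around the stem.
The other patterns: stems whose last vowel is 'i' add the prefix ti-; stems whose last vowel is 'a' or 'e' delete the last vowel and add -ish.
So lihkiroz → falihkirozuv.

falihkirozuv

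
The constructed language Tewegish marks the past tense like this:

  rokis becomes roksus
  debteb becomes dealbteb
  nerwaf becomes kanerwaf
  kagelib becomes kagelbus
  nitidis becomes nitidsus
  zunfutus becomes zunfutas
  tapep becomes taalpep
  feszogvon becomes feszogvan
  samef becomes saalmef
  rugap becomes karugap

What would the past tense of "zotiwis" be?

zotiwsus

rugap and tapep both end in -p yet inflect differently (karugap, taalpep), so the final letter is not what conditions the rule; the last vowel is.
"zotiwis" has last vowel 'i'. The stems whose last vowel is 'i' (nitidis → nitidsus, rokis → roksus, kagelib → kagelbus) delete the last vowel and add -us.
The other patterns: stems whose last vowel is 'a' add the prefix ka-; stems whose last vowel is 'e' insert -al- after the first vowel; stems whose last vowel is 'o' or 'u' change the last vowel to 'a'.
So zotiwis → zotiwsus.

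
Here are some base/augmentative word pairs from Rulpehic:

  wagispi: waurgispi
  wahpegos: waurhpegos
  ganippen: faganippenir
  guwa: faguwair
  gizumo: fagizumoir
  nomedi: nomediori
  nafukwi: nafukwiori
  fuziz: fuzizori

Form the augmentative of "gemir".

fagemirir

wagispi and nomedi both end in -i yet inflect differently (waurgispi, nomediori), so the final letter is not what conditions the rule; the first letter is.
"gemir" begins with g-. The stems beginning with g- (ganippen → faganippenir, guwa → faguwair, gizumo → fagizumoir) add fa- … -ir around the stem.
So gemir → fagemirir.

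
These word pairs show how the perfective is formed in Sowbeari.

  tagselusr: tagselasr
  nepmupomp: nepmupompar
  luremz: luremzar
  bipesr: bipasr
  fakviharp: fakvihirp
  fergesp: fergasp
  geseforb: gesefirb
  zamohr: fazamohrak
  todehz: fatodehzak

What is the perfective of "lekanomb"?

nepmupomp and fergesp both end in -p yet inflect differently (nepmupompar, fergasp), so the final letter is not what conditions the rule; the second-to-last letter is.
"lekanomb" has second-to-last letter 'm'. The stems whose second-to-last letter is 'm' (nepmupomp → nepmupompar, luremz → luremzar) add -ar.
So lekanomb → lekanombar.

lekanombar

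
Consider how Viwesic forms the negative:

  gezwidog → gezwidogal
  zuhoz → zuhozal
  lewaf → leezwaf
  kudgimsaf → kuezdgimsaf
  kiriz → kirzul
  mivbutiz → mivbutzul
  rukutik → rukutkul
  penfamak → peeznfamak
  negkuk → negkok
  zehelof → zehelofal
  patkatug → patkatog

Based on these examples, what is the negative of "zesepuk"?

zesepok

kiriz and zuhoz both end in -z yet inflect differently (kirzul, zuhozal), so the final letter is not what conditions the rule; the last vowel is.
"zesepuk" has last vowel 'u'. The stems whose last vowel is 'u' (patkatug → patkatog, negkuk → negkok) change the last vowel to 'o'.
The other patterns: stems whose last vowel is 'i' delete the last vowel and add -ul; stems whose last vowel is 'o' add -al; stems whose last vowel is 'a' insert -ez- after the first vowel.
So zesepuk → zesepok.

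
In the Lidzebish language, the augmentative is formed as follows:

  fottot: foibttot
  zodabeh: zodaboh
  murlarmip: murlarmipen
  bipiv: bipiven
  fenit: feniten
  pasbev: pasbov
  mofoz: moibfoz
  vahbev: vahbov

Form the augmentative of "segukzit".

pasbev and bipiv both end in -v yet inflect differently (pasbov, bipiven), so the final letter is not what conditions the rule; the last vowel is.
"segukzit" has last vowel 'i'. The stems whose last vowel is 'i' (fenit → feniten, murlarmip → murlarmipen, bipiv → bipiven) add -en.
So segukzit → segukziten.

segukziten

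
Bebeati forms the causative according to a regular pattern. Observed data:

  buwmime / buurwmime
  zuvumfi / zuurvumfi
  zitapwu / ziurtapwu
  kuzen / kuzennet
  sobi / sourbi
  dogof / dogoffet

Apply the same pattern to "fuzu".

"fuzu" ends in a vowel. The stems ending in a vowel (sobi → sourbi, zitapwu → ziurtapwu, buwmime → buurwmime) insert -ur- after the first vowel.
So fuzu → fuurzu.

fuurzu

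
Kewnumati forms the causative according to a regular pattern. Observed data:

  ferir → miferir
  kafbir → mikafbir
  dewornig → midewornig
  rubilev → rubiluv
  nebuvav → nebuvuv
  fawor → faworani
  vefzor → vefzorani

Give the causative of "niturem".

niturum

ferir and fawor both end in -r yet inflect differently (miferir, faworani), so the final letter is not what conditions the rule; the last vowel is.
"niturem" has last vowel 'e'. The one such stem in the data (rubilev → rubiluv) changes the last vowel to 'u' (as does nebuvav), so the same rule applies.
The other patterns: stems whose last vowel is 'i' add the prefix mi-; stems whose last vowel is 'o' add -ani.
So niturem → niturum.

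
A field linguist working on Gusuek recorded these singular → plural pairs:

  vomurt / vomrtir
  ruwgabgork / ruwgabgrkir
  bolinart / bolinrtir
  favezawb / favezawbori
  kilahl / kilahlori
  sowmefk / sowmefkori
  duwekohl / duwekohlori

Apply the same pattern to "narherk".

narhrkir

ruwgabgork and sowmefk both end in -k yet inflect differently (ruwgabgrkir, sowmefkori), so the final letter is not what conditions the rule; the second-to-last letter is.
"narherk" has second-to-last letter 'r'. The stems whose second-to-last letter is 'r' (vomurt → vomrtir, ruwgabgork → ruwgabgrkir, bolinart → bolinrtir) delete the last vowel and add -ir.
So narherk → narhrkir.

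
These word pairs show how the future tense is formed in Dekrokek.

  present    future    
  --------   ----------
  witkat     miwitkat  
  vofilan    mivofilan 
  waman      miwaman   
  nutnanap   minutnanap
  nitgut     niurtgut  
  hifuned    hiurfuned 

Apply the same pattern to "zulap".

"zulap" has last vowel 'a'. The stems whose last vowel is 'a' (witkat → miwitkat, vofilan → mivofilan, waman → miwaman) add the prefix mi-.
The other pattern: stems whose last vowel is 'e' or 'u' insert -ur- after the first vowel.
So zulap → mizulap.

mizulap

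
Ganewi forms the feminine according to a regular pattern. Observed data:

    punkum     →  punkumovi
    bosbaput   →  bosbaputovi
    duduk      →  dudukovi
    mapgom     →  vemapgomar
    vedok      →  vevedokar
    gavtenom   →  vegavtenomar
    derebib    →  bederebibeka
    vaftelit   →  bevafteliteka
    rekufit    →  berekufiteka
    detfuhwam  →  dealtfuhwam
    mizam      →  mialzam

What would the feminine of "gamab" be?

punkum and mapgom both end in -m yet inflect differently (punkumovi, vemapgomar), so the final letter is not what conditions the rule; the last vowel is.
"gamab" has last vowel 'a'. The stems whose last vowel is 'a' (detfuhwam → dealtfuhwam, mizam → mialzam) insert -al- after the first vowel.
The other patterns: stems whose last vowel is 'u' add -ovi; stems whose last vowel is 'o' add ve- … -ar around the stem; stems whose last vowel is 'i' add be- … -eka around the stem.
So gamab → gaalmab.

gaalmab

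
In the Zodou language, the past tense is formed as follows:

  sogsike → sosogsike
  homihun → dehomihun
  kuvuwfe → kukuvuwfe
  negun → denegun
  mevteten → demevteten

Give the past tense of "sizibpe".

sisizibpe

sogsike and mevteten both have last vowel 'e' yet inflect differently (sosogsike, demevteten), so the last vowel is not what conditions the rule; the final letter is.
"sizibpe" ends in -e. The stems ending in -e (sogsike → sosogsike, kuvuwfe → kukuvuwfe) repeat the first consonant+vowel as a prefix.
So sizibpe → sisizibpe.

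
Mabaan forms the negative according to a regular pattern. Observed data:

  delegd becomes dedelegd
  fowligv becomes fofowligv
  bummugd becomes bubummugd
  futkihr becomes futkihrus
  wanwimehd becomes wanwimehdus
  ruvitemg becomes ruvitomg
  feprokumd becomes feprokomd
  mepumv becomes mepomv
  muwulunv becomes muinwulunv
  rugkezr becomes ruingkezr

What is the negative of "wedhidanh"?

delegd and wanwimehd both end in -d yet inflect differently (dedelegd, wanwimehdus), so the final letter is not what conditions the rule; the second-to-last letter is.
"wedhidanh" has second-to-last letter 'n'. The one such stem in the data (muwulunv → muinwulunv) inserts -in- after the first vowel (as does rugkezr), so the same rule applies.
So wedhidanh → weindhidanh.

weindhidanh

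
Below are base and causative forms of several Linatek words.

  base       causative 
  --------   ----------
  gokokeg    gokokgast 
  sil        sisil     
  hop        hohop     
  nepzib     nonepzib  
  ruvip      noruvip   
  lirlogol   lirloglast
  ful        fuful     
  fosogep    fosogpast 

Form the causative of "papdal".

nopapdal

"papdal" has 2 vowels. The stems with 2 vowels (ruvip → noruvip, nepzib → nonepzib) add the prefix no-.
So papdal → nopapdal.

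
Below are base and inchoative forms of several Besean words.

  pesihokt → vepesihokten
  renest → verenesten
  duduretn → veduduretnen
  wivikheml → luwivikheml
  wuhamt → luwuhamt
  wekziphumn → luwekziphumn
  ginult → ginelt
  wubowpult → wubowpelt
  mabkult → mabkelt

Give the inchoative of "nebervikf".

ginult and wuhamt both end in -t yet inflect differently (ginelt, luwuhamt), so the final letter is not what conditions the rule; the second-to-last letter is.
"nebervikf" has second-to-last letter 'k'. The one such stem in the data (pesihokt → vepesihokten) adds ve- … -en around the stem, so the same rule applies.
The other patterns: stems whose second-to-last letter is 'l' change the last vowel to 'e'; stems whose second-to-last letter is 'm' add the prefix lu-.
So nebervikf → venebervikfen.

venebervikfen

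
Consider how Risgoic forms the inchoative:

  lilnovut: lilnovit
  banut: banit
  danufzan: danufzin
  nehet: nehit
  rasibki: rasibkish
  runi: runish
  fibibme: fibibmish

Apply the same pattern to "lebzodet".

lebzodit

"lebzodet" ends in a consonant. The stems ending in a consonant (lilnovut → lilnovit, banut → banit, danufzan → danufzin) change the last vowel to 'i'.
So lebzodet → lebzodit.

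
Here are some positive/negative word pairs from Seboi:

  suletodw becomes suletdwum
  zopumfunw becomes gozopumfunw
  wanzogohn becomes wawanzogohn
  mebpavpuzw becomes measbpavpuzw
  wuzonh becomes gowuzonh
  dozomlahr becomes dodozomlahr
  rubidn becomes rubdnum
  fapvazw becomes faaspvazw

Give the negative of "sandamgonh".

gosandamgonh

zopumfunw and suletodw both end in -w yet inflect differently (gozopumfunw, suletdwum), so the final letter is not what conditions the rule; the second-to-last letter is.
"sandamgonh" has second-to-last letter 'n'. The stems whose second-to-last letter is 'n' (wuzonh → gowuzonh, zopumfunw → gozopumfunw) add the prefix go-.
So sandamgonh → gosandamgonh.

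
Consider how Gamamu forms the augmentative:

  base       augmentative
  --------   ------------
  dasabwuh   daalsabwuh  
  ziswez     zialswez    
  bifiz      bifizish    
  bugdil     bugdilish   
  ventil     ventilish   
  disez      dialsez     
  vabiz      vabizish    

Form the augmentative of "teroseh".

bifiz and ziswez both end in -z yet inflect differently (bifizish, zialswez), so the final letter is not what conditions the rule; the last vowel is.
"teroseh" has last vowel 'e'. The stems whose last vowel is 'e' (ziswez → zialswez, disez → dialsez) insert -al- after the first vowel.
So teroseh → tealroseh.

tealroseh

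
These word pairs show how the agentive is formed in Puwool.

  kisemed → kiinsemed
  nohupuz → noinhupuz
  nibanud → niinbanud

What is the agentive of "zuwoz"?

zuinwoz

Every pair shown (kisemed → kiinsemed, nohupuz → noinhupuz, nibanud → niinbanud) follows the same rule: insert -in- after the first vowel.
So zuwoz → zuinwoz.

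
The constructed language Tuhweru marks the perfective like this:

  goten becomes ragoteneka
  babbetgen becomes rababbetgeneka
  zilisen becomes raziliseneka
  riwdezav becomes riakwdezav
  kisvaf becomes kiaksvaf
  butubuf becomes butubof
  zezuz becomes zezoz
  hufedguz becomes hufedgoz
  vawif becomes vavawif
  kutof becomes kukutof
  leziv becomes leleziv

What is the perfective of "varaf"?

vaakraf

kisvaf and butubuf both end in -f yet inflect differently (kiaksvaf, butubof), so the final letter is not what conditions the rule; the last vowel is.
"varaf" has last vowel 'a'. The stems whose last vowel is 'a' (riwdezav → riakwdezav, kisvaf → kiaksvaf) insert -ak- after the first vowel.
The other patterns: stems whose last vowel is 'e' add ra- … -eka around the stem; stems whose last vowel is 'u' change the last vowel to 'o'; stems whose last vowel is 'i' or 'o' repeat the first consonant+vowel as a prefix.
So varaf → vaakraf.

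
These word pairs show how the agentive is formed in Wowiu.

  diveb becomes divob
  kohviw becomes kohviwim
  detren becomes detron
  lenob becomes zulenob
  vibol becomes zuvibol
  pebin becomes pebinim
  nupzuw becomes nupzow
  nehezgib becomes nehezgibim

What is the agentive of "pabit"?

"pabit" has last vowel 'i'. The stems whose last vowel is 'i' (kohviw → kohviwim, pebin → pebinim, nehezgib → nehezgibim) add -im.
The other patterns: stems whose last vowel is 'e' or 'u' change the last vowel to 'o'; stems whose last vowel is 'o' add the prefix zu-.
So pabit → pabitim.

pabitim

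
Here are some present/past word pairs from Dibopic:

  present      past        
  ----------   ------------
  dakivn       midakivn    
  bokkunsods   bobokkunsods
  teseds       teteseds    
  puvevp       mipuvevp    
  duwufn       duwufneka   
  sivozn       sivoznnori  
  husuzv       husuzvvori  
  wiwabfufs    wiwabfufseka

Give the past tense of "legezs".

legezssori

duwufn and sivozn both end in -n yet inflect differently (duwufneka, sivoznnori), so the final letter is not what conditions the rule; the second-to-last letter is.
"legezs" has second-to-last letter 'z'. The stems whose second-to-last letter is 'z' (sivozn → sivoznnori, husuzv → husuzvvori) double the final consonant and add -ori.
So legezs → legezssori.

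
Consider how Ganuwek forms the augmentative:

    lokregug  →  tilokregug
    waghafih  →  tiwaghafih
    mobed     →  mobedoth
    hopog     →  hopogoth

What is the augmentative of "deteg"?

detegoth

lokregug and hopog both end in -g yet inflect differently (tilokregug, hopogoth), so the final letter is not what conditions the rule; the number of vowels is.
"deteg" has 2 vowels. The stems with 2 vowels (mobed → mobedoth, hopog → hopogoth) add -oth.
The other pattern: stems with 3 vowels add the prefix ti-.
So deteg → detegoth.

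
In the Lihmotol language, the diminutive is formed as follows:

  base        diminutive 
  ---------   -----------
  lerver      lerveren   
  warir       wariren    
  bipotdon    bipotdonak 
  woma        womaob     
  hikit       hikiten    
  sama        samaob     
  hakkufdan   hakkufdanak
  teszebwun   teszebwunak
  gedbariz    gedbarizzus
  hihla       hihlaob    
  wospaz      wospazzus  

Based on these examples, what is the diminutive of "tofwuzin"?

hakkufdan and woma both have last vowel 'a' yet inflect differently (hakkufdanak, womaob), so the last vowel is not what conditions the rule; the final letter is.
"tofwuzin" ends in -n. The stems ending in -n (teszebwun → teszebwunak, hakkufdan → hakkufdanak, bipotdon → bipotdonak) add -ak.
The other patterns: stems ending in -a add -ob; stems ending in -z double the final consonant and add -us; stems ending in -r or -t add -en.
So tofwuzin → tofwuzinak.

tofwuzinak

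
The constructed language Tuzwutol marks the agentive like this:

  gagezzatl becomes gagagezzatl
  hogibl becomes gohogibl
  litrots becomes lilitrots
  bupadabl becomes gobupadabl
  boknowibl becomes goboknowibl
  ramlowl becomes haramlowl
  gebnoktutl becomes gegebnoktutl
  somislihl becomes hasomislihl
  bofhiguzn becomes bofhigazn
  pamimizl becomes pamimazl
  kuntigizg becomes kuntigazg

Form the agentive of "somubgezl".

somubgazl

bupadabl and pamimizl both end in -l yet inflect differently (gobupadabl, pamimazl), so the final letter is not what conditions the rule; the second-to-last letter is.
"somubgezl" has second-to-last letter 'z'. The stems whose second-to-last letter is 'z' (bofhiguzn → bofhigazn, pamimizl → pamimazl, kuntigizg → kuntigazg) change the last vowel to 'a'.
So somubgezl → somubgazl.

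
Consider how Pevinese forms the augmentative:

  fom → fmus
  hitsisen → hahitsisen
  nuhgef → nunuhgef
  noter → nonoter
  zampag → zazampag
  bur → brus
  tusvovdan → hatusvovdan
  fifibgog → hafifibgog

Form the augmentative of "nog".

bur and noter both end in -r yet inflect differently (brus, nonoter), so the final letter is not what conditions the rule; the number of vowels is.
"nog" has 1 vowel. The stems with 1 vowel (bur → brus, fom → fmus) delete the last vowel and add -us.
The other patterns: stems with 2 vowels repeat the first consonant+vowel as a prefix; stems with 3 vowels add the prefix ha-.
So nog → ngus.

ngus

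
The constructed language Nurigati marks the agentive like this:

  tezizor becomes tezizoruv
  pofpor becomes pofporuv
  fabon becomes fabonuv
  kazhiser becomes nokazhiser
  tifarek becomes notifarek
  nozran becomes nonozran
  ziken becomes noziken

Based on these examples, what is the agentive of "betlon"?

betlonuv

tezizor and kazhiser both end in -r yet inflect differently (tezizoruv, nokazhiser), so the final letter is not what conditions the rule; the last vowel is.
"betlon" has last vowel 'o'. The stems whose last vowel is 'o' (tezizor → tezizoruv, pofpor → pofporuv, fabon → fabonuv) add -uv.
So betlon → betlonuv.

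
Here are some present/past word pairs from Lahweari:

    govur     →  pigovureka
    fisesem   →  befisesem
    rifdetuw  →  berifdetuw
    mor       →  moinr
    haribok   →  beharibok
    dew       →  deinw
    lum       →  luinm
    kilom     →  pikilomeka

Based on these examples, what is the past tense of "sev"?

lum and kilom both end in -m yet inflect differently (luinm, pikilomeka), so the final letter is not what conditions the rule; the number of vowels is.
"sev" has 1 vowel. The stems with 1 vowel (mor → moinr, lum → luinm, dew → deinw) insert -in- after the first vowel.
So sev → seinv.

seinv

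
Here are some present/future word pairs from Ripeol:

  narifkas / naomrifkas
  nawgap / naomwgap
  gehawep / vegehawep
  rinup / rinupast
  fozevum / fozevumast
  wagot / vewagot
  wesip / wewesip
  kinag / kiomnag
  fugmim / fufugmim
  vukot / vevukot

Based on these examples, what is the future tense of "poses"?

veposes

rinup and nawgap both end in -p yet inflect differently (rinupast, naomwgap), so the final letter is not what conditions the rule; the last vowel is.
"poses" has last vowel 'e'. The one such stem in the data (gehawep → vegehawep) adds the prefix ve-, so the same rule applies.
So poses → veposes.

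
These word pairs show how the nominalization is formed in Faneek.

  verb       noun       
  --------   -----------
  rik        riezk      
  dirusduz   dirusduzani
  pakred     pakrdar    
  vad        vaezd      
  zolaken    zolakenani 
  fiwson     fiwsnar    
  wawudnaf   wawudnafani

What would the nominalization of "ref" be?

reezf

vad and pakred both end in -d yet inflect differently (vaezd, pakrdar), so the final letter is not what conditions the rule; the number of vowels is.
"ref" has 1 vowel. The stems with 1 vowel (vad → vaezd, rik → riezk) insert -ez- after the first vowel.
So ref → reezf.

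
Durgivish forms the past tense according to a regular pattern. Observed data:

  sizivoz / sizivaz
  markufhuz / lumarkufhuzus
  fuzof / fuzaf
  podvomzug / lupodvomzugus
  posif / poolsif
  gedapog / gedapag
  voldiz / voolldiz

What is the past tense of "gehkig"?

geolhkig

podvomzug and gedapog both end in -g yet inflect differently (lupodvomzugus, gedapag), so the final letter is not what conditions the rule; the last vowel is.
"gehkig" has last vowel 'i'. The stems whose last vowel is 'i' (voldiz → voolldiz, posif → poolsif) insert -ol- after the first vowel.
So gehkig → geolhkig.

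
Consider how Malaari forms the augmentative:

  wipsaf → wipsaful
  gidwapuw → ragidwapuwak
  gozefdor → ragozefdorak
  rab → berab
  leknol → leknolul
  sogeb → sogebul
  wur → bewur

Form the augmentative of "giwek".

rab and sogeb both end in -b yet inflect differently (berab, sogebul), so the final letter is not what conditions the rule; the number of vowels is.
"giwek" has 2 vowels. The stems with 2 vowels (leknol → leknolul, wipsaf → wipsaful, sogeb → sogebul) add -ul.
So giwek → giwekul.

giwekul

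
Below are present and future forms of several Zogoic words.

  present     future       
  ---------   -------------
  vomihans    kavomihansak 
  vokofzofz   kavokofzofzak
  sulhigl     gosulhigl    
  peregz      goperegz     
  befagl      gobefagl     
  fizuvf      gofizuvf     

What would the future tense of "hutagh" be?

"hutagh" has second-to-last letter 'g'. The stems whose second-to-last letter is 'g' (sulhigl → gosulhigl, peregz → goperegz, befagl → gobefagl) add the prefix go-.
The other pattern: stems whose second-to-last letter is 'f' or 'n' add ka- … -ak around the stem.
So hutagh → gohutagh.

gohutagh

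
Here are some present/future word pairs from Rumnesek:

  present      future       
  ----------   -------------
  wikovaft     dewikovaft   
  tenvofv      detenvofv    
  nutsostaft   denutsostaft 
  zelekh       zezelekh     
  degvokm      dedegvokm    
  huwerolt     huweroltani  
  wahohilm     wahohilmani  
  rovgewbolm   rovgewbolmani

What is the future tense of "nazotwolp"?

wikovaft and huwerolt both end in -t yet inflect differently (dewikovaft, huweroltani), so the final letter is not what conditions the rule; the second-to-last letter is.
"nazotwolp" has second-to-last letter 'l'. The stems whose second-to-last letter is 'l' (huwerolt → huweroltani, wahohilm → wahohilmani, rovgewbolm → rovgewbolmani) add -ani.
So nazotwolp → nazotwolpani.

nazotwolpani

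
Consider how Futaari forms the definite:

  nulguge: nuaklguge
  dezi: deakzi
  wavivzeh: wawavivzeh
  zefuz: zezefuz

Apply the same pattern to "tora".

nulguge and wavivzeh both have last vowel 'e' yet inflect differently (nuaklguge, wawavivzeh), so the last vowel is not what conditions the rule; whether the stem ends in a vowel or a consonant is.
"tora" ends in a vowel. The stems ending in a vowel (nulguge → nuaklguge, dezi → deakzi) insert -ak- after the first vowel.
The other pattern: stems ending in a consonant repeat the first consonant+vowel as a prefix.
So tora → toakra.

toakra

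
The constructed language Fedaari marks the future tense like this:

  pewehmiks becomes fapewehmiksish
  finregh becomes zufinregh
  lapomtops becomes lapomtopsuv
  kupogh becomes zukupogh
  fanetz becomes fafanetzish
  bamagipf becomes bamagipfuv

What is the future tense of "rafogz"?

"rafogz" has second-to-last letter 'g'. The stems whose second-to-last letter is 'g' (kupogh → zukupogh, finregh → zufinregh) add the prefix zu-.
The other patterns: stems whose second-to-last letter is 'p' add -uv; stems whose second-to-last letter is 'k' or 't' add fa- … -ish around the stem.
So rafogz → zurafogz.

zurafogz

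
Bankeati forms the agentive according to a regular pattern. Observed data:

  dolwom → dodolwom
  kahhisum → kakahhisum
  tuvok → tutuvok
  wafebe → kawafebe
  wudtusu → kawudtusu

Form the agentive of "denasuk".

"denasuk" ends in a consonant. The stems ending in a consonant (dolwom → dodolwom, kahhisum → kakahhisum, tuvok → tutuvok) repeat the first consonant+vowel as a prefix.
So denasuk → dedenasuk.

dedenasuk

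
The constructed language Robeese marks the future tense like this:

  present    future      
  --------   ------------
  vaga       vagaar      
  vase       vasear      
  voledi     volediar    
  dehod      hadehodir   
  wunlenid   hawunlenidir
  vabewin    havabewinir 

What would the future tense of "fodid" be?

voledi and wunlenid both have last vowel 'i' yet inflect differently (volediar, hawunlenidir), so the last vowel is not what conditions the rule; whether the stem ends in a vowel or a consonant is.
"fodid" ends in a consonant. The stems ending in a consonant (dehod → hadehodir, wunlenid → hawunlenidir, vabewin → havabewinir) add ha- … -ir around the stem.
The other pattern: stems ending in a vowel add -ar.
So fodid → hafodidir.

hafodidir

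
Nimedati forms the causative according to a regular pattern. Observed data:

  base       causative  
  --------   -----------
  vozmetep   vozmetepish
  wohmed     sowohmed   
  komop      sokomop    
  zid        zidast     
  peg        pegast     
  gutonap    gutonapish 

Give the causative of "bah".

bahast

zid and wohmed both end in -d yet inflect differently (zidast, sowohmed), so the final letter is not what conditions the rule; the number of vowels is.
"bah" has 1 vowel. The stems with 1 vowel (peg → pegast, zid → zidast) add -ast.
So bah → bahast.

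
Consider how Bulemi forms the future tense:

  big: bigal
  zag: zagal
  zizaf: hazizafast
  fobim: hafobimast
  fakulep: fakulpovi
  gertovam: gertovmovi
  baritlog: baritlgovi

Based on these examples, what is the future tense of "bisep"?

"bisep" has 2 vowels. The stems with 2 vowels (zizaf → hazizafast, fobim → hafobimast) add ha- … -ast around the stem.
The other patterns: stems with 1 vowel add -al; stems with 3 vowels delete the last vowel and add -ovi.
So bisep → habisepast.

habisepast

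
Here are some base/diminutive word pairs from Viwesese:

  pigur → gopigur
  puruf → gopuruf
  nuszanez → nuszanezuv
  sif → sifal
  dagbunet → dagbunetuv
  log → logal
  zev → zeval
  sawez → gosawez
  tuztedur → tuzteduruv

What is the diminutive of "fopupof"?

fopupofuv

sif and puruf both end in -f yet inflect differently (sifal, gopuruf), so the final letter is not what conditions the rule; the number of vowels is.
"fopupof" has 3 vowels. The stems with 3 vowels (dagbunet → dagbunetuv, tuztedur → tuzteduruv, nuszanez → nuszanezuv) add -uv.
The other patterns: stems with 1 vowel add -al; stems with 2 vowels add the prefix go-.
So fopupof → fopupofuv.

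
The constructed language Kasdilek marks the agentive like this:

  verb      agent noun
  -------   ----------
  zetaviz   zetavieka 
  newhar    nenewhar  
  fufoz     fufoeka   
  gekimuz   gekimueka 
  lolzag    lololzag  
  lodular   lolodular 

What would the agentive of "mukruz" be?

mukrueka

fufoz and lolzag both have 2 vowels yet inflect differently (fufoeka, lololzag), so the number of vowels is not what conditions the rule; the final letter is.
"mukruz" ends in -z. The stems ending in -z (gekimuz → gekimueka, fufoz → fufoeka, zetaviz → zetavieka) drop the final letter and add -eka.
So mukruz → mukrueka.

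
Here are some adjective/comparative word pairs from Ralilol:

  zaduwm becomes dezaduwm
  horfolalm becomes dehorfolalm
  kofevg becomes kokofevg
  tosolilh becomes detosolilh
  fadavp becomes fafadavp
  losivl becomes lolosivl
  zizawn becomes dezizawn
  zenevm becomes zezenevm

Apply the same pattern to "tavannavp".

zenevm and zaduwm both end in -m yet inflect differently (zezenevm, dezaduwm), so the final letter is not what conditions the rule; the second-to-last letter is.
"tavannavp" has second-to-last letter 'v'. The stems whose second-to-last letter is 'v' (fadavp → fafadavp, kofevg → kokofevg, zenevm → zezenevm) repeat the first consonant+vowel as a prefix.
The other pattern: stems whose second-to-last letter is 'l' or 'w' add the prefix de-.
So tavannavp → tatavannavp.

tatavannavp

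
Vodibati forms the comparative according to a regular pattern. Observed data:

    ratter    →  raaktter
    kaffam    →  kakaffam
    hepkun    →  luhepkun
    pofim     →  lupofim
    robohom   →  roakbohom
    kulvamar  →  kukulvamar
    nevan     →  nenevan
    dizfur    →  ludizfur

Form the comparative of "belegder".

ratter and kulvamar both end in -r yet inflect differently (raaktter, kukulvamar), so the final letter is not what conditions the rule; the last vowel is.
"belegder" has last vowel 'e'. The one such stem in the data (ratter → raaktter) inserts -ak- after the first vowel (as does robohom), so the same rule applies.
So belegder → beaklegder.

beaklegder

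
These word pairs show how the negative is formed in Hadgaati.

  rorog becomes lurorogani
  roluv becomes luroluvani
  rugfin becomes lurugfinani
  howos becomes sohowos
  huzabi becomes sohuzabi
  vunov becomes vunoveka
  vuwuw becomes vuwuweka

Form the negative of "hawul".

roluv and vunov both end in -v yet inflect differently (luroluvani, vunoveka), so the final letter is not what conditions the rule; the first letter is.
"hawul" begins with h-. The stems beginning with h- (howos → sohowos, huzabi → sohuzabi) add the prefix so-.
So hawul → sohawul.

sohawul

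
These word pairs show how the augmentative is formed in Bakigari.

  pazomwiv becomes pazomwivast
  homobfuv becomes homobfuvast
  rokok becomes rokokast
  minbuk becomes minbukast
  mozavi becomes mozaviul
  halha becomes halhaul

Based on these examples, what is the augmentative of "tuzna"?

pazomwiv and mozavi both have last vowel 'i' yet inflect differently (pazomwivast, mozaviul), so the last vowel is not what conditions the rule; whether the stem ends in a vowel or a consonant is.
"tuzna" ends in a vowel. The stems ending in a vowel (mozavi → mozaviul, halha → halhaul) add -ul.
The other pattern: stems ending in a consonant add -ast.
So tuzna → tuznaul.

tuznaul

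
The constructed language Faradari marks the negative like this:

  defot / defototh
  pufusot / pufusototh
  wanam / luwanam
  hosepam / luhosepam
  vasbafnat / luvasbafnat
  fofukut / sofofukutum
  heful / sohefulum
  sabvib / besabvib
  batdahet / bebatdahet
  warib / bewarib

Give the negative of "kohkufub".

sokohkufubum

defot and vasbafnat both end in -t yet inflect differently (defototh, luvasbafnat), so the final letter is not what conditions the rule; the last vowel is.
"kohkufub" has last vowel 'u'. The stems whose last vowel is 'u' (fofukut → sofofukutum, heful → sohefulum) add so- … -um around the stem.
So kohkufub → sokohkufubum.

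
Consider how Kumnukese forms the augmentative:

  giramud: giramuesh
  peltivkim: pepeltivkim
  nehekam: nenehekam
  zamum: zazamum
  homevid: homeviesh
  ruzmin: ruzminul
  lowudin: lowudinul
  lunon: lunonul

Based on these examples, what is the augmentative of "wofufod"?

"wofufod" ends in -d. The stems ending in -d (homevid → homeviesh, giramud → giramuesh) drop the final letter and add -esh.
The other patterns: stems ending in -m repeat the first consonant+vowel as a prefix; stems ending in -n add -ul.
So wofufod → wofufoesh.

wofufoesh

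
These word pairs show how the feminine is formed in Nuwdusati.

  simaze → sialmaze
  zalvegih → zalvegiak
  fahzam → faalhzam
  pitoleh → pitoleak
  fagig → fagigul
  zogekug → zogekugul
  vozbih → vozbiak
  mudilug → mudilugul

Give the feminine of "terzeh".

pitoleh and simaze both have last vowel 'e' yet inflect differently (pitoleak, sialmaze), so the last vowel is not what conditions the rule; the final letter is.
"terzeh" ends in -h. The stems ending in -h (pitoleh → pitoleak, vozbih → vozbiak, zalvegih → zalvegiak) drop the final letter and add -ak.
So terzeh → terzeak.

terzeak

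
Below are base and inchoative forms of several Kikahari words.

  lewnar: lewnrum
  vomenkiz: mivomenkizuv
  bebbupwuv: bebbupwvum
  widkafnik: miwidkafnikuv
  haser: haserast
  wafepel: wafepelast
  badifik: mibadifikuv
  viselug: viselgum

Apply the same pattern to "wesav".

wesvum

haser and lewnar both end in -r yet inflect differently (haserast, lewnrum), so the final letter is not what conditions the rule; the last vowel is.
"wesav" has last vowel 'a'. The one such stem in the data (lewnar → lewnrum) deletes the last vowel and adds -um (as do viselug, bebbupwuv), so the same rule applies.
So wesav → wesvum.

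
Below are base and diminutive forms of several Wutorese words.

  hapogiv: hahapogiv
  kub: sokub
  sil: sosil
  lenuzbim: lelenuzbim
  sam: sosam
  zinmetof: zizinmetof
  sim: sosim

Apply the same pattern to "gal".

sogal

sam and lenuzbim both end in -m yet inflect differently (sosam, lelenuzbim), so the final letter is not what conditions the rule; the number of vowels is.
"gal" has 1 vowel. The stems with 1 vowel (sil → sosil, sam → sosam, kub → sokub) add the prefix so-.
So gal → sogal.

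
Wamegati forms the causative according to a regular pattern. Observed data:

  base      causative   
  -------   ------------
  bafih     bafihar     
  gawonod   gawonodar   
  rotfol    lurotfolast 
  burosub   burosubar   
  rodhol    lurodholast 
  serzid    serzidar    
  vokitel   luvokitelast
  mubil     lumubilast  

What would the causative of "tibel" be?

rodhol and gawonod both have last vowel 'o' yet inflect differently (lurodholast, gawonodar), so the last vowel is not what conditions the rule; the final letter is.
"tibel" ends in -l. The stems ending in -l (vokitel → luvokitelast, mubil → lumubilast, rodhol → lurodholast) add lu- … -ast around the stem.
The other pattern: stems ending in -b, -d or -h add -ar.
So tibel → lutibelast.

lutibelast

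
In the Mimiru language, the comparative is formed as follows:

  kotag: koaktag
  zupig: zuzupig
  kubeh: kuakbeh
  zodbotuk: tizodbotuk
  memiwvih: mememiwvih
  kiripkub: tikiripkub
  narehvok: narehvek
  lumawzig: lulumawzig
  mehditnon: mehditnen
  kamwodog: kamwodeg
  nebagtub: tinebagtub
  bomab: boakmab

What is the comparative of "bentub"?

tibentub

narehvok and zodbotuk both end in -k yet inflect differently (narehvek, tizodbotuk), so the final letter is not what conditions the rule; the last vowel is.
"bentub" has last vowel 'u'. The stems whose last vowel is 'u' (nebagtub → tinebagtub, zodbotuk → tizodbotuk, kiripkub → tikiripkub) add the prefix ti-.
The other patterns: stems whose last vowel is 'o' change the last vowel to 'e'; stems whose last vowel is 'i' repeat the first consonant+vowel as a prefix; stems whose last vowel is 'a' or 'e' insert -ak- after the first vowel.
So bentub → tibentub.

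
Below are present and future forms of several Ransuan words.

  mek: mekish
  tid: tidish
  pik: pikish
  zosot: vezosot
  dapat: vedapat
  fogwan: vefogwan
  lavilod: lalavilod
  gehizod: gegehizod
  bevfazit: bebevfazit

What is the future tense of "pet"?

tid and lavilod both end in -d yet inflect differently (tidish, lalavilod), so the final letter is not what conditions the rule; the number of vowels is.
"pet" has 1 vowel. The stems with 1 vowel (mek → mekish, tid → tidish, pik → pikish) add -ish.
The other patterns: stems with 2 vowels add the prefix ve-; stems with 3 vowels repeat the first consonant+vowel as a prefix.
So pet → petish.

petish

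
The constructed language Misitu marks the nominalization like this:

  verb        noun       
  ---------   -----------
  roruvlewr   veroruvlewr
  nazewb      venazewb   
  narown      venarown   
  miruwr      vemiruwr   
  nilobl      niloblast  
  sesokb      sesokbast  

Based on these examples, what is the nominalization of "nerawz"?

venerawz

nazewb and sesokb both end in -b yet inflect differently (venazewb, sesokbast), so the final letter is not what conditions the rule; the second-to-last letter is.
"nerawz" has second-to-last letter 'w'. The stems whose second-to-last letter is 'w' (roruvlewr → veroruvlewr, nazewb → venazewb, narown → venarown) add the prefix ve-.
So nerawz → venerawz.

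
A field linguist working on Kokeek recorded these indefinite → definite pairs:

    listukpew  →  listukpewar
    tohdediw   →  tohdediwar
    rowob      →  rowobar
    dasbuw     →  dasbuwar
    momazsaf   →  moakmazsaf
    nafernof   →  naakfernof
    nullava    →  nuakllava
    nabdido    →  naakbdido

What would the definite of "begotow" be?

begotowar

rowob and nafernof both have last vowel 'o' yet inflect differently (rowobar, naakfernof), so the last vowel is not what conditions the rule; the final letter is.
"begotow" ends in -w. The stems ending in -w (listukpew → listukpewar, tohdediw → tohdediwar, dasbuw → dasbuwar) add -ar.
So begotow → begotowar.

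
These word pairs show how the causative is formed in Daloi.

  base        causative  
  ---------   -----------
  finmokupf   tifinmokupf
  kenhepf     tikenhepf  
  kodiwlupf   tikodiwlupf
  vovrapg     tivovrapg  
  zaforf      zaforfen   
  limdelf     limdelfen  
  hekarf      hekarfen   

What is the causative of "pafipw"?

tipafipw

finmokupf and zaforf both end in -f yet inflect differently (tifinmokupf, zaforfen), so the final letter is not what conditions the rule; the second-to-last letter is.
"pafipw" has second-to-last letter 'p'. The stems whose second-to-last letter is 'p' (finmokupf → tifinmokupf, kenhepf → tikenhepf, kodiwlupf → tikodiwlupf) add the prefix ti-.
So pafipw → tipafipw.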